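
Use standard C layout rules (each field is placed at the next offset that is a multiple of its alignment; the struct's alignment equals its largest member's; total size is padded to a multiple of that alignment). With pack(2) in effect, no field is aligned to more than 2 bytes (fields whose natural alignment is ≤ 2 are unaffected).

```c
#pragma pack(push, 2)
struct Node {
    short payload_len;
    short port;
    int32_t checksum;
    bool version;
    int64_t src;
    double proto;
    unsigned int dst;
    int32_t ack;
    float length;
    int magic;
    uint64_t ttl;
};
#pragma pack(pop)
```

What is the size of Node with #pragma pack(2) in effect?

50

payload_len at 0 (size 2, align 2) → ends 2
port at 2 (size 2, align 2) → ends 4
checksum at 4 (size 4, align 2) → ends 8
version at 8 (size 1, align 1) → ends 9
pad 1 to align 2 for src
src at 10 (size 8, align 2) → ends 18
proto at 18 (size 8, align 2) → ends 26
dst at 26 (size 4, align 2) → ends 30
ack at 30 (size 4, align 2) → ends 34
length at 34 (size 4, align 2) → ends 38
magic at 38 (size 4, align 2) → ends 42
ttl at 42 (size 8, align 2) → ends 50
total 50 bytes, alignment 2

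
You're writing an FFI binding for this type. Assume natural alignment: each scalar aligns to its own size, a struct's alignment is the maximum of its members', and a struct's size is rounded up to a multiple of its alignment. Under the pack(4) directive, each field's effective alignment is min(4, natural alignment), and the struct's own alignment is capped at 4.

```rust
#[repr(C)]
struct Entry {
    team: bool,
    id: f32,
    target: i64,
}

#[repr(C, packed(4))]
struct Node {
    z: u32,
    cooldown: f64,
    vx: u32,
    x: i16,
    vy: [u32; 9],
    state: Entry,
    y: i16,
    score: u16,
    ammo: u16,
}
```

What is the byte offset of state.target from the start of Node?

64

Entry: 0..1  team  (1B, 1-aligned); 1..4  -- padding (3B); 4..8  id  (4B, 4-aligned); 8..16  target  (8B, 8-aligned); sizeof = 16, alignof = 8
0..4  z  (4B, 4-aligned)
4..12  cooldown  (8B, 4-aligned)
12..16  vx  (4B, 4-aligned)
16..18  x  (2B, 2-aligned)
18..20  -- padding (2B)
20..56  vy  (36B, 4-aligned)
56..72  state  (16B, 4-aligned)
within Entry: target at 8
56 + 8 = 64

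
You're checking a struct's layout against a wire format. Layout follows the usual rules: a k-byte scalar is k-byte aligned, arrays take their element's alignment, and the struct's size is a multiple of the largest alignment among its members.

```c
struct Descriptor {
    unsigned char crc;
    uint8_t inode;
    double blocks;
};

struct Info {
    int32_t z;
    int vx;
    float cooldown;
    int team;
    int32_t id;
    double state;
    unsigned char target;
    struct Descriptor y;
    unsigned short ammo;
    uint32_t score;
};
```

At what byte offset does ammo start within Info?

Descriptor: 0..1  crc  (1B, 1-aligned); 1..2  inode  (1B, 1-aligned); 2..8  -- padding (6B); 8..16  blocks  (8B, 8-aligned); sizeof = 16, alignof = 8
0..4  z  (4B, 4-aligned)
4..8  vx  (4B, 4-aligned)
8..12  cooldown  (4B, 4-aligned)
12..16  team  (4B, 4-aligned)
16..20  id  (4B, 4-aligned)
20..24  -- padding (4B)
24..32  state  (8B, 8-aligned)
32..33  target  (1B, 1-aligned)
33..40  -- padding (7B)
40..56  y  (16B, 8-aligned)
56..58  ammo  (2B, 2-aligned)

56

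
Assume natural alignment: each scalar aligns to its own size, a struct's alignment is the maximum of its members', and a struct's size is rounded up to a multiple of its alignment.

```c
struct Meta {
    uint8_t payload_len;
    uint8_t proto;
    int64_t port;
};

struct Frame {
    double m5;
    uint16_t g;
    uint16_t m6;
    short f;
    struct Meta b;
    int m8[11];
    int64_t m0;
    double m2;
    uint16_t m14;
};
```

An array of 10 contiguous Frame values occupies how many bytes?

Meta: payload_len at 0 (size 1, align 1) → ends 1; proto at 1 (size 1, align 1) → ends 2; pad 6 to align 8 for port; port at 8 (size 8, align 8) → ends 16; total 16 bytes, alignment 8
m5 at 0 (size 8, align 8) → ends 8
g at 8 (size 2, align 2) → ends 10
m6 at 10 (size 2, align 2) → ends 12
f at 12 (size 2, align 2) → ends 14
pad 2 to align 8 for b
b at 16 (size 16, align 8) → ends 32
m8 at 32 (size 44, align 4) → ends 76
pad 4 to align 8 for m0
m0 at 80 (size 8, align 8) → ends 88
m2 at 88 (size 8, align 8) → ends 96
m14 at 96 (size 2, align 2) → ends 98
tail pad 6 to reach multiple of 8
total 104 bytes, alignment 8
array of 10: 10 × 104 = 1040

1040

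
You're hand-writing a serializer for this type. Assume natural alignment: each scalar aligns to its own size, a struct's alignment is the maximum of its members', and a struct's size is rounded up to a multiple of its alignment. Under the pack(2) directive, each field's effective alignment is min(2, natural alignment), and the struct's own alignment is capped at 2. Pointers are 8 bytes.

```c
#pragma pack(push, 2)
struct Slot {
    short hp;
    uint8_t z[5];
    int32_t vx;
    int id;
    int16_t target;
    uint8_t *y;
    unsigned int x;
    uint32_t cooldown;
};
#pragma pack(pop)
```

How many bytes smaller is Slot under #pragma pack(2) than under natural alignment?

natural layout:
  @0: hp [2B, align 2] → 2
  @2: z [5B, align 1] → 7
  +1 pad (align 4)
  @8: vx [4B, align 4] → 12
  @12: id [4B, align 4] → 16
  @16: target [2B, align 2] → 18
  +6 pad (align 8)
  @24: y [8B, align 8] → 32
  @32: x [4B, align 4] → 36
  @36: cooldown [4B, align 4] → 40
  size 40, align 8
packed(2) layout:
  @0: hp [2B, align 2] → 2
  @2: z [5B, align 1] → 7
  +1 pad (align 2)
  @8: vx [4B, align 2] → 12
  @12: id [4B, align 2] → 16
  @16: target [2B, align 2] → 18
  @18: y [8B, align 2] → 26
  @26: x [4B, align 2] → 30
  @30: cooldown [4B, align 2] → 34
  size 34, align 2
40 − 34 = 6

6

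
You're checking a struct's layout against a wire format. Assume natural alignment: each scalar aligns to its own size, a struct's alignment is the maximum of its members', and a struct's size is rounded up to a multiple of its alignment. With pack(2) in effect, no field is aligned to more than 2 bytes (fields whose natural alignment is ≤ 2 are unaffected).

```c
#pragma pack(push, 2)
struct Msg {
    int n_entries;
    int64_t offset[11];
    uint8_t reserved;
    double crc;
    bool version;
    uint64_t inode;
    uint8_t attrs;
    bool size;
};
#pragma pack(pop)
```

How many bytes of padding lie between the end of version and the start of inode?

n_entries at 0 (size 4, align 2) → ends 4
offset at 4 (size 88, align 2) → ends 92
reserved at 92 (size 1, align 1) → ends 93
pad 1 to align 2 for crc
crc at 94 (size 8, align 2) → ends 102
version at 102 (size 1, align 1) → ends 103
pad 1 to align 2 for inode
inode at 104 (size 8, align 2) → ends 112

1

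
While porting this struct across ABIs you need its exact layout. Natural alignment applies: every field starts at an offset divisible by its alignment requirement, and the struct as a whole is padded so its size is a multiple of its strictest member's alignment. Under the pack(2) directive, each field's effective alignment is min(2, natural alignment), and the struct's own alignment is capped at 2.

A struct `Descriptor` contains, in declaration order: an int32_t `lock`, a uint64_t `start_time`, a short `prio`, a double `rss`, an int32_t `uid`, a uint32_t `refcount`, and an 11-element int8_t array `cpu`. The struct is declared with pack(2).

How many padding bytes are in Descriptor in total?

1

@0: lock [4B, align 2] → 4
@4: start_time [8B, align 2] → 12
@12: prio [2B, align 2] → 14
@14: rss [8B, align 2] → 22
@22: uid [4B, align 2] → 26
@26: refcount [4B, align 2] → 30
@30: cpu [11B, align 1] → 41
+1 tail pad (align 2)
size 42, align 2
data bytes 41, size 42 → padding 1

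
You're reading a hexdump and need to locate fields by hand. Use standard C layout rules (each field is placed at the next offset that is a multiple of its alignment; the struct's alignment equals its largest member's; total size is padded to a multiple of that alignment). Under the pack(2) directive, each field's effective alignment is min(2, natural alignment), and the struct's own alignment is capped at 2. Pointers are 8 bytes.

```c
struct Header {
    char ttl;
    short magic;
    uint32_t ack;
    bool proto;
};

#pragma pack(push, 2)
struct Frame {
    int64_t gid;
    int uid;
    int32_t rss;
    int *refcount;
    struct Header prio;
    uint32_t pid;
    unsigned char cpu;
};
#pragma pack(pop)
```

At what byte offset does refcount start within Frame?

Header: 0..1  ttl  (1B, 1-aligned); 1..2  -- padding (1B); 2..4  magic  (2B, 2-aligned); 4..8  ack  (4B, 4-aligned); 8..9  proto  (1B, 1-aligned); 9..12  -- tail padding (3B); sizeof = 12, alignof = 4
0..8  gid  (8B, 2-aligned)
8..12  uid  (4B, 2-aligned)
12..16  rss  (4B, 2-aligned)
16..24  refcount  (8B, 2-aligned)

16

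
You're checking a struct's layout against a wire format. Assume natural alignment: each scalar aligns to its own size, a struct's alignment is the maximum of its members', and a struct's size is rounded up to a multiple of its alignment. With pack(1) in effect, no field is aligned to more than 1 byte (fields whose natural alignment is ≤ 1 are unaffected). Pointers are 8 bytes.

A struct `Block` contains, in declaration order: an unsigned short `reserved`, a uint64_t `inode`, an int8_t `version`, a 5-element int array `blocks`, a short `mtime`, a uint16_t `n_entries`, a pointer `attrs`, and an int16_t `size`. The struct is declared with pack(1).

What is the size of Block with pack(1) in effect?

0..2  reserved  (2B, 1-aligned)
2..10  inode  (8B, 1-aligned)
10..11  version  (1B, 1-aligned)
11..31  blocks  (20B, 1-aligned)
31..33  mtime  (2B, 1-aligned)
33..35  n_entries  (2B, 1-aligned)
35..43  attrs  (8B, 1-aligned)
43..45  size  (2B, 1-aligned)
sizeof = 45, alignof = 1

45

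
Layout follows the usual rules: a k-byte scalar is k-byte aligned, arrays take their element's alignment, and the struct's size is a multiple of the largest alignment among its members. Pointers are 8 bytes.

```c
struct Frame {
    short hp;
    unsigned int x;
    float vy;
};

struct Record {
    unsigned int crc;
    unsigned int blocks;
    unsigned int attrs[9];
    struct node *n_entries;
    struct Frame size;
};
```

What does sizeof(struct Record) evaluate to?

72

Frame: hp at 0 (size 2, align 2) → ends 2; pad 2 to align 4 for x; x at 4 (size 4, align 4) → ends 8; vy at 8 (size 4, align 4) → ends 12; total 12 bytes, alignment 4
crc at 0 (size 4, align 4) → ends 4
blocks at 4 (size 4, align 4) → ends 8
attrs at 8 (size 36, align 4) → ends 44
pad 4 to align 8 for n_entries
n_entries at 48 (size 8, align 8) → ends 56
size at 56 (size 12, align 4) → ends 68
tail pad 4 to reach multiple of 8
total 72 bytes, alignment 8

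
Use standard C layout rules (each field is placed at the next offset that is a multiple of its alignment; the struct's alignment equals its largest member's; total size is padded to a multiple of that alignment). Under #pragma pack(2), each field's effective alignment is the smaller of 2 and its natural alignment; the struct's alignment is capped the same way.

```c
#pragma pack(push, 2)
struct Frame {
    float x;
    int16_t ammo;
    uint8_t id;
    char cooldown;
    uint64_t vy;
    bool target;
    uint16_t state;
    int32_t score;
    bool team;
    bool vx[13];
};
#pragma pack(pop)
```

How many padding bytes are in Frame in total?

1

0..4  x  (4B, 2-aligned)
4..6  ammo  (2B, 2-aligned)
6..7  id  (1B, 1-aligned)
7..8  cooldown  (1B, 1-aligned)
8..16  vy  (8B, 2-aligned)
16..17  target  (1B, 1-aligned)
17..18  -- padding (1B)
18..20  state  (2B, 2-aligned)
20..24  score  (4B, 2-aligned)
24..25  team  (1B, 1-aligned)
25..38  vx  (13B, 1-aligned)
sizeof = 38, alignof = 2
data bytes 37, size 38 → padding 1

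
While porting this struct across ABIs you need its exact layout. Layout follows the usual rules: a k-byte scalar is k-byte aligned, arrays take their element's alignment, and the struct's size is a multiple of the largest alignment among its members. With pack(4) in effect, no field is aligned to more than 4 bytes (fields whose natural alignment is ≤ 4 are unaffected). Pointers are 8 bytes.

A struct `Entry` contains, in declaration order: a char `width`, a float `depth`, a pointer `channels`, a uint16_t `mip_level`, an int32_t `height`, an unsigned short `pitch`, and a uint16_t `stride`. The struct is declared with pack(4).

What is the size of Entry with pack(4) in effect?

width at 0 (size 1, align 1) → ends 1
pad 3 to align 4 for depth
depth at 4 (size 4, align 4) → ends 8
channels at 8 (size 8, align 4) → ends 16
mip_level at 16 (size 2, align 2) → ends 18
pad 2 to align 4 for height
height at 20 (size 4, align 4) → ends 24
pitch at 24 (size 2, align 2) → ends 26
stride at 26 (size 2, align 2) → ends 28
total 28 bytes, alignment 4

28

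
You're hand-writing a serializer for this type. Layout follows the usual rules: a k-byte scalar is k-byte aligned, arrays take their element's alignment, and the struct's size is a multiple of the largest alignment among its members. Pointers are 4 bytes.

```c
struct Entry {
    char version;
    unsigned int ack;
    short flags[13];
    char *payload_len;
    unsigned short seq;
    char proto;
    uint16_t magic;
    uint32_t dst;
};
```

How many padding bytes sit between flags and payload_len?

2

version at 0 (size 1, align 1) → ends 1
pad 3 to align 4 for ack
ack at 4 (size 4, align 4) → ends 8
flags at 8 (size 26, align 2) → ends 34
pad 2 to align 4 for payload_len
payload_len at 36 (size 4, align 4) → ends 40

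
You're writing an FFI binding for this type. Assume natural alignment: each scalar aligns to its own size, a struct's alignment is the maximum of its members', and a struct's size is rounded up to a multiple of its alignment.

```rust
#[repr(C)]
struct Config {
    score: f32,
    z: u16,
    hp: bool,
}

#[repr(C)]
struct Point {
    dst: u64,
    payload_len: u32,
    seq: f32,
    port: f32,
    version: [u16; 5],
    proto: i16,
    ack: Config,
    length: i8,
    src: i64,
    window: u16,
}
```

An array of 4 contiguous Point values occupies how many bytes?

Config: @0: score [4B, align 4] → 4; @4: z [2B, align 2] → 6; @6: hp [1B, align 1] → 7; +1 tail pad (align 4); size 8, align 4
@0: dst [8B, align 8] → 8
@8: payload_len [4B, align 4] → 12
@12: seq [4B, align 4] → 16
@16: port [4B, align 4] → 20
@20: version [10B, align 2] → 30
@30: proto [2B, align 2] → 32
@32: ack [8B, align 4] → 40
@40: length [1B, align 1] → 41
+7 pad (align 8)
@48: src [8B, align 8] → 56
@56: window [2B, align 2] → 58
+6 tail pad (align 8)
size 64, align 8
array of 4: 4 × 64 = 256

256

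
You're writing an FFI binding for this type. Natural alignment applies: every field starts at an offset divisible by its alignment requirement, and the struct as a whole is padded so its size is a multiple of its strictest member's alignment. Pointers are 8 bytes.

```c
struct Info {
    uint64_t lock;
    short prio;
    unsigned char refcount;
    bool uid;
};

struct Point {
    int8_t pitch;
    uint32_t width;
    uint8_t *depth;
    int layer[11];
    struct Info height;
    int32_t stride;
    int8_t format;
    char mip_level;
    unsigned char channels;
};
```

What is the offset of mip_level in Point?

Info: 0..8  lock  (8B, 8-aligned); 8..10  prio  (2B, 2-aligned); 10..11  refcount  (1B, 1-aligned); 11..12  uid  (1B, 1-aligned); 12..16  -- tail padding (4B); sizeof = 16, alignof = 8
0..1  pitch  (1B, 1-aligned)
1..4  -- padding (3B)
4..8  width  (4B, 4-aligned)
8..16  depth  (8B, 8-aligned)
16..60  layer  (44B, 4-aligned)
60..64  -- padding (4B)
64..80  height  (16B, 8-aligned)
80..84  stride  (4B, 4-aligned)
84..85  format  (1B, 1-aligned)
85..86  mip_level  (1B, 1-aligned)

85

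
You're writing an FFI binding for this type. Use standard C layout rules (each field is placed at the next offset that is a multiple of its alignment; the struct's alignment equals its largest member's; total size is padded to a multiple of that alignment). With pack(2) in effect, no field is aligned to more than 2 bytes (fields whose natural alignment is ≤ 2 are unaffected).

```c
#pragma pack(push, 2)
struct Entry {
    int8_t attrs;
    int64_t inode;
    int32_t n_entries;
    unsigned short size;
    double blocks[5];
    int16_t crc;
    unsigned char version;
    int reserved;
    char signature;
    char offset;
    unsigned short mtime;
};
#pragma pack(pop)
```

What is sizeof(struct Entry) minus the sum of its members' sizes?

0..1  attrs  (1B, 1-aligned)
1..2  -- padding (1B)
2..10  inode  (8B, 2-aligned)
10..14  n_entries  (4B, 2-aligned)
14..16  size  (2B, 2-aligned)
16..56  blocks  (40B, 2-aligned)
56..58  crc  (2B, 2-aligned)
58..59  version  (1B, 1-aligned)
59..60  -- padding (1B)
60..64  reserved  (4B, 2-aligned)
64..65  signature  (1B, 1-aligned)
65..66  offset  (1B, 1-aligned)
66..68  mtime  (2B, 2-aligned)
sizeof = 68, alignof = 2
data bytes 66, size 68 → padding 2

2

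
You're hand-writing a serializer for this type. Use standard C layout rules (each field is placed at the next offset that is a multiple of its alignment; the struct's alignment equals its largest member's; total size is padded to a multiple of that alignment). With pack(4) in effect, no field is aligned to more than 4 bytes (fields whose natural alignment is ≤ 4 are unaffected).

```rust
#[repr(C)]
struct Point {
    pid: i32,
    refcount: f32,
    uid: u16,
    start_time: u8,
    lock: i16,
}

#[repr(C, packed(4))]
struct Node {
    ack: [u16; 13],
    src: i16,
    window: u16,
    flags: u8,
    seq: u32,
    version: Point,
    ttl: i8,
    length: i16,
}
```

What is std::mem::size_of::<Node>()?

56 bytes

Point: @0: pid [4B, align 4] → 4; @4: refcount [4B, align 4] → 8; @8: uid [2B, align 2] → 10; @10: start_time [1B, align 1] → 11; +1 pad (align 2); @12: lock [2B, align 2] → 14; +2 tail pad (align 4); size 16, align 4
@0: ack [26B, align 2] → 26
@26: src [2B, align 2] → 28
@28: window [2B, align 2] → 30
@30: flags [1B, align 1] → 31
+1 pad (align 4)
@32: seq [4B, align 4] → 36
@36: version [16B, align 4] → 52
@52: ttl [1B, align 1] → 53
+1 pad (align 2)
@54: length [2B, align 2] → 56
size 56, align 4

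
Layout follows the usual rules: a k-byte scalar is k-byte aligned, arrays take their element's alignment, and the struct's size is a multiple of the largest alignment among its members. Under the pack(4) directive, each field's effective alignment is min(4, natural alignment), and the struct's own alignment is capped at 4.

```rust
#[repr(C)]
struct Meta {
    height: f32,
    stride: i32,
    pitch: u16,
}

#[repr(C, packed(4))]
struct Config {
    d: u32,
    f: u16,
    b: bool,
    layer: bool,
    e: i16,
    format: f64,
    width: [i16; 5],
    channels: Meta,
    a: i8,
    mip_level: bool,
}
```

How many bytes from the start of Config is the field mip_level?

45

Meta: height at 0 (size 4, align 4) → ends 4; stride at 4 (size 4, align 4) → ends 8; pitch at 8 (size 2, align 2) → ends 10; tail pad 2 to reach multiple of 4; total 12 bytes, alignment 4
d at 0 (size 4, align 4) → ends 4
f at 4 (size 2, align 2) → ends 6
b at 6 (size 1, align 1) → ends 7
layer at 7 (size 1, align 1) → ends 8
e at 8 (size 2, align 2) → ends 10
pad 2 to align 4 for format
format at 12 (size 8, align 4) → ends 20
width at 20 (size 10, align 2) → ends 30
pad 2 to align 4 for channels
channels at 32 (size 12, align 4) → ends 44
a at 44 (size 1, align 1) → ends 45
mip_level at 45 (size 1, align 1) → ends 46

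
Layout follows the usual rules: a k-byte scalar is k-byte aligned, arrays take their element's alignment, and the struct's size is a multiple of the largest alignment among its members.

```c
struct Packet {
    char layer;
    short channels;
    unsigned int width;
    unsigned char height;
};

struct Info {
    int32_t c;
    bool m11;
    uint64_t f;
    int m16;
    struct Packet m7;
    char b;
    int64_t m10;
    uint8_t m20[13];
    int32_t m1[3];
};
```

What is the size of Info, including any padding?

80 bytes

Packet: @0: layer [1B, align 1] → 1; +1 pad (align 2); @2: channels [2B, align 2] → 4; @4: width [4B, align 4] → 8; @8: height [1B, align 1] → 9; +3 tail pad (align 4); size 12, align 4
@0: c [4B, align 4] → 4
@4: m11 [1B, align 1] → 5
+3 pad (align 8)
@8: f [8B, align 8] → 16
@16: m16 [4B, align 4] → 20
@20: m7 [12B, align 4] → 32
@32: b [1B, align 1] → 33
+7 pad (align 8)
@40: m10 [8B, align 8] → 48
@48: m20 [13B, align 1] → 61
+3 pad (align 4)
@64: m1 [12B, align 4] → 76
+4 tail pad (align 8)
size 80, align 8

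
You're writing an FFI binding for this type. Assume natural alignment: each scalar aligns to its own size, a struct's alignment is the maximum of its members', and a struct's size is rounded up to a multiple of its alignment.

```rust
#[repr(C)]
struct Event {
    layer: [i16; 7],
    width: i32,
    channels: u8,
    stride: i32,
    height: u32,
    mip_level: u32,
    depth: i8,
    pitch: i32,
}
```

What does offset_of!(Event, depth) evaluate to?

36

@0: layer [14B, align 2] → 14
+2 pad (align 4)
@16: width [4B, align 4] → 20
@20: channels [1B, align 1] → 21
+3 pad (align 4)
@24: stride [4B, align 4] → 28
@28: height [4B, align 4] → 32
@32: mip_level [4B, align 4] → 36
@36: depth [1B, align 1] → 37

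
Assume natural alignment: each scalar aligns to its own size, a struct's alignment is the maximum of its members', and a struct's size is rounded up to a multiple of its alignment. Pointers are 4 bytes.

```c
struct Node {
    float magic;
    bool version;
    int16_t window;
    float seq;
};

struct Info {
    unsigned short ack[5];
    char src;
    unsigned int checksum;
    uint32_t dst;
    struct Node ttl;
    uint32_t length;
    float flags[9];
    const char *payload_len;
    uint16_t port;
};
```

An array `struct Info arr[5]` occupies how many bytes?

Node: magic at 0 (size 4, align 4) → ends 4; version at 4 (size 1, align 1) → ends 5; pad 1 to align 2 for window; window at 6 (size 2, align 2) → ends 8; seq at 8 (size 4, align 4) → ends 12; total 12 bytes, alignment 4
ack at 0 (size 10, align 2) → ends 10
src at 10 (size 1, align 1) → ends 11
pad 1 to align 4 for checksum
checksum at 12 (size 4, align 4) → ends 16
dst at 16 (size 4, align 4) → ends 20
ttl at 20 (size 12, align 4) → ends 32
length at 32 (size 4, align 4) → ends 36
flags at 36 (size 36, align 4) → ends 72
payload_len at 72 (size 4, align 4) → ends 76
port at 76 (size 2, align 2) → ends 78
tail pad 2 to reach multiple of 4
total 80 bytes, alignment 4
array of 5: 5 × 80 = 400

400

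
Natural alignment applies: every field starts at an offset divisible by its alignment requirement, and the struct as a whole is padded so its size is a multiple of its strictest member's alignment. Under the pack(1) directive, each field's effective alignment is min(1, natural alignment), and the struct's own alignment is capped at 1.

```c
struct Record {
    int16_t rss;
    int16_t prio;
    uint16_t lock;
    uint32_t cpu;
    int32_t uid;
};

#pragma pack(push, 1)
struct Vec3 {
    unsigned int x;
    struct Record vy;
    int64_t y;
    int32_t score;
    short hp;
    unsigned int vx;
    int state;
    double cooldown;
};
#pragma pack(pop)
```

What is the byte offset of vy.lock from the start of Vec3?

Record: @0: rss [2B, align 2] → 2; @2: prio [2B, align 2] → 4; @4: lock [2B, align 2] → 6; +2 pad (align 4); @8: cpu [4B, align 4] → 12; @12: uid [4B, align 4] → 16; size 16, align 4
@0: x [4B, align 1] → 4
@4: vy [16B, align 1] → 20
within Record: lock at 4
4 + 4 = 8

8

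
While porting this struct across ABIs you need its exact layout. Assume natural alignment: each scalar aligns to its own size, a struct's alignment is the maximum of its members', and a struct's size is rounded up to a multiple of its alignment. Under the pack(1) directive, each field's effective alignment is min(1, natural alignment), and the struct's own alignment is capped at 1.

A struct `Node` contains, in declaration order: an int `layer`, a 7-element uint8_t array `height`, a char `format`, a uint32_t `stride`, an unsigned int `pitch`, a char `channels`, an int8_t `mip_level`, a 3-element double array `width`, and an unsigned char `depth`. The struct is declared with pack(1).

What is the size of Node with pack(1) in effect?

47

0..4  layer  (4B, 1-aligned)
4..11  height  (7B, 1-aligned)
11..12  format  (1B, 1-aligned)
12..16  stride  (4B, 1-aligned)
16..20  pitch  (4B, 1-aligned)
20..21  channels  (1B, 1-aligned)
21..22  mip_level  (1B, 1-aligned)
22..46  width  (24B, 1-aligned)
46..47  depth  (1B, 1-aligned)
sizeof = 47, alignof = 1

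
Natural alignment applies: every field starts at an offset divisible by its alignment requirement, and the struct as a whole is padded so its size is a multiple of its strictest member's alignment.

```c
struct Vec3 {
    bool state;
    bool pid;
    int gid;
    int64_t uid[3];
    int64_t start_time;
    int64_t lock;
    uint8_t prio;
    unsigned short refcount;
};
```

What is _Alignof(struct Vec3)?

8

member alignments: state=1, pid=1, gid=4, uid=8, start_time=8, lock=8, prio=1, refcount=2
max = 8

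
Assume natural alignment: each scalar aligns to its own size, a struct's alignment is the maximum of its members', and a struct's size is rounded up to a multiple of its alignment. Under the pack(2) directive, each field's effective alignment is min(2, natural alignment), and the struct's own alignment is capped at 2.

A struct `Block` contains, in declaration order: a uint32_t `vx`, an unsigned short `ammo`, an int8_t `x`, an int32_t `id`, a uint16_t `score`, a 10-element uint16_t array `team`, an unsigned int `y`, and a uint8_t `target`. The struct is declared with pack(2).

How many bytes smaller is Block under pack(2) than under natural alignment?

4

natural layout:
  0..4  vx  (4B, 4-aligned)
  4..6  ammo  (2B, 2-aligned)
  6..7  x  (1B, 1-aligned)
  7..8  -- padding (1B)
  8..12  id  (4B, 4-aligned)
  12..14  score  (2B, 2-aligned)
  14..34  team  (20B, 2-aligned)
  34..36  -- padding (2B)
  36..40  y  (4B, 4-aligned)
  40..41  target  (1B, 1-aligned)
  41..44  -- tail padding (3B)
  sizeof = 44, alignof = 4
packed(2) layout:
  0..4  vx  (4B, 2-aligned)
  4..6  ammo  (2B, 2-aligned)
  6..7  x  (1B, 1-aligned)
  7..8  -- padding (1B)
  8..12  id  (4B, 2-aligned)
  12..14  score  (2B, 2-aligned)
  14..34  team  (20B, 2-aligned)
  34..38  y  (4B, 2-aligned)
  38..39  target  (1B, 1-aligned)
  39..40  -- tail padding (1B)
  sizeof = 40, alignof = 2
44 − 40 = 4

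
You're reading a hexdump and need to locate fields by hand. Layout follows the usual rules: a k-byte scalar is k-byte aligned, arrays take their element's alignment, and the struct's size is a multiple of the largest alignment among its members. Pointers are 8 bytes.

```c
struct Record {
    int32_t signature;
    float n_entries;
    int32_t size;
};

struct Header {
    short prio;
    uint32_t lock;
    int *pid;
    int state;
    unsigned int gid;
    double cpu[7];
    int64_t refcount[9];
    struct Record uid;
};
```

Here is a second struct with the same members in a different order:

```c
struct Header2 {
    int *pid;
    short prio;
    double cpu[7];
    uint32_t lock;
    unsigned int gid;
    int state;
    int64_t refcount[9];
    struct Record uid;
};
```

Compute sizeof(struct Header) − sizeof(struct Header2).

Record: 0..4  signature  (4B, 4-aligned); 4..8  n_entries  (4B, 4-aligned); 8..12  size  (4B, 4-aligned); sizeof = 12, alignof = 4
0..2  prio  (2B, 2-aligned)
2..4  -- padding (2B)
4..8  lock  (4B, 4-aligned)
8..16  pid  (8B, 8-aligned)
16..20  state  (4B, 4-aligned)
20..24  gid  (4B, 4-aligned)
24..80  cpu  (56B, 8-aligned)
80..152  refcount  (72B, 8-aligned)
152..164  uid  (12B, 4-aligned)
164..168  -- tail padding (4B)
sizeof = 168, alignof = 8
— Header2 —
0..8  pid  (8B, 8-aligned)
8..10  prio  (2B, 2-aligned)
10..16  -- padding (6B)
16..72  cpu  (56B, 8-aligned)
72..76  lock  (4B, 4-aligned)
76..80  gid  (4B, 4-aligned)
80..84  state  (4B, 4-aligned)
84..88  -- padding (4B)
88..160  refcount  (72B, 8-aligned)
160..172  uid  (12B, 4-aligned)
172..176  -- tail padding (4B)
sizeof = 176, alignof = 8
168 − 176 = -8

-8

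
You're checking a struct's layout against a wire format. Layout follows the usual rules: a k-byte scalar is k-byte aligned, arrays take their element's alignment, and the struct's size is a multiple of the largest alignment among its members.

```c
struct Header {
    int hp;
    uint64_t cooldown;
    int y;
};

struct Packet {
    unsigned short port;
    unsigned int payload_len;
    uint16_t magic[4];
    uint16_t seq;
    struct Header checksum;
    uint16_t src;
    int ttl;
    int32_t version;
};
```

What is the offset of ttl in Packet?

Header: hp at 0 (size 4, align 4) → ends 4; pad 4 to align 8 for cooldown; cooldown at 8 (size 8, align 8) → ends 16; y at 16 (size 4, align 4) → ends 20; tail pad 4 to reach multiple of 8; total 24 bytes, alignment 8
port at 0 (size 2, align 2) → ends 2
pad 2 to align 4 for payload_len
payload_len at 4 (size 4, align 4) → ends 8
magic at 8 (size 8, align 2) → ends 16
seq at 16 (size 2, align 2) → ends 18
pad 6 to align 8 for checksum
checksum at 24 (size 24, align 8) → ends 48
src at 48 (size 2, align 2) → ends 50
pad 2 to align 4 for ttl
ttl at 52 (size 4, align 4) → ends 56

52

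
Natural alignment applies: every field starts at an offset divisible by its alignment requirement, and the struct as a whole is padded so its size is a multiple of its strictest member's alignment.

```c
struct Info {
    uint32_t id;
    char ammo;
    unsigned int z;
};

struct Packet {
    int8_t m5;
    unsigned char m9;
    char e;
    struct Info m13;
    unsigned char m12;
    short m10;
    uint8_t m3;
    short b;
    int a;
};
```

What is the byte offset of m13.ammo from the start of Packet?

Info: id at 0 (size 4, align 4) → ends 4; ammo at 4 (size 1, align 1) → ends 5; pad 3 to align 4 for z; z at 8 (size 4, align 4) → ends 12; total 12 bytes, alignment 4
m5 at 0 (size 1, align 1) → ends 1
m9 at 1 (size 1, align 1) → ends 2
e at 2 (size 1, align 1) → ends 3
pad 1 to align 4 for m13
m13 at 4 (size 12, align 4) → ends 16
within Info: ammo at 4
4 + 4 = 8

8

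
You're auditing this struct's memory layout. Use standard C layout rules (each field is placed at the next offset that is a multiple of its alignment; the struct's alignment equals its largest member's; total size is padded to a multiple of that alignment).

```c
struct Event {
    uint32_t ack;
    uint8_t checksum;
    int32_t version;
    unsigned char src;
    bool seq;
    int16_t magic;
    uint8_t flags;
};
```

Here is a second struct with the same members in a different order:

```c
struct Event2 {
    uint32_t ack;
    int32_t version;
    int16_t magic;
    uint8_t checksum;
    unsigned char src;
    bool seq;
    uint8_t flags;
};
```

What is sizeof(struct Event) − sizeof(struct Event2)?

0..4  ack  (4B, 4-aligned)
4..5  checksum  (1B, 1-aligned)
5..8  -- padding (3B)
8..12  version  (4B, 4-aligned)
12..13  src  (1B, 1-aligned)
13..14  seq  (1B, 1-aligned)
14..16  magic  (2B, 2-aligned)
16..17  flags  (1B, 1-aligned)
17..20  -- tail padding (3B)
sizeof = 20, alignof = 4
— Event2 —
0..4  ack  (4B, 4-aligned)
4..8  version  (4B, 4-aligned)
8..10  magic  (2B, 2-aligned)
10..11  checksum  (1B, 1-aligned)
11..12  src  (1B, 1-aligned)
12..13  seq  (1B, 1-aligned)
13..14  flags  (1B, 1-aligned)
14..16  -- tail padding (2B)
sizeof = 16, alignof = 4
20 − 16 = 4

4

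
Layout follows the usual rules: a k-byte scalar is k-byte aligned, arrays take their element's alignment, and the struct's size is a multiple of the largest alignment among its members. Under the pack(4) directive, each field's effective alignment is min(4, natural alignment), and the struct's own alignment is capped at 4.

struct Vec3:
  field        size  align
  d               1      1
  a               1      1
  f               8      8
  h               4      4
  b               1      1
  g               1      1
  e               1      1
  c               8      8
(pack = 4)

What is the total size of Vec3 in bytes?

28 bytes

@0: d [1B, align 1] → 1
@1: a [1B, align 1] → 2
+2 pad (align 4)
@4: f [8B, align 4] → 12
@12: h [4B, align 4] → 16
@16: b [1B, align 1] → 17
@17: g [1B, align 1] → 18
@18: e [1B, align 1] → 19
+1 pad (align 4)
@20: c [8B, align 4] → 28
size 28, align 4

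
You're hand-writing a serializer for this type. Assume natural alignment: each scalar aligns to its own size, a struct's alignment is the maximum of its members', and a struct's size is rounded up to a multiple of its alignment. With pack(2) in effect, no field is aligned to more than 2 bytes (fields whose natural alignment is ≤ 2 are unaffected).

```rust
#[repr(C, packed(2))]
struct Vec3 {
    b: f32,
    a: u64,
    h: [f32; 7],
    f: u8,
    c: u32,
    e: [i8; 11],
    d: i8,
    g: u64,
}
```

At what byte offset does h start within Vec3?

0..4  b  (4B, 2-aligned)
4..12  a  (8B, 2-aligned)
12..40  h  (28B, 2-aligned)

12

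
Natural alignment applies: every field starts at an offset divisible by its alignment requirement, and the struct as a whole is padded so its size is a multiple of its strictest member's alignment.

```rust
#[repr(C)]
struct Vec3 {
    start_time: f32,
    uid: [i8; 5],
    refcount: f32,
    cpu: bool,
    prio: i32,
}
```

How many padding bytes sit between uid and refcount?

0..4  start_time  (4B, 4-aligned)
4..9  uid  (5B, 1-aligned)
9..12  -- padding (3B)
12..16  refcount  (4B, 4-aligned)

3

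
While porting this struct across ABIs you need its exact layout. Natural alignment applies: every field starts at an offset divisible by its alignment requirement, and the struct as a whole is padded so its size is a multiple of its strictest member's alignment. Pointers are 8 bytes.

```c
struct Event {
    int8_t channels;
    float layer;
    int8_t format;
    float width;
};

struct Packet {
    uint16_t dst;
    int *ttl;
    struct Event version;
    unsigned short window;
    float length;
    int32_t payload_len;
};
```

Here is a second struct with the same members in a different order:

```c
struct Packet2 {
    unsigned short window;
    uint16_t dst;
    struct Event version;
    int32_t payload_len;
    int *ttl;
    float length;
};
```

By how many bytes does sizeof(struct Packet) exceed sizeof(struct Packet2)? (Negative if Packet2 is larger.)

8

Event: channels at 0 (size 1, align 1) → ends 1; pad 3 to align 4 for layer; layer at 4 (size 4, align 4) → ends 8; format at 8 (size 1, align 1) → ends 9; pad 3 to align 4 for width; width at 12 (size 4, align 4) → ends 16; total 16 bytes, alignment 4
dst at 0 (size 2, align 2) → ends 2
pad 6 to align 8 for ttl
ttl at 8 (size 8, align 8) → ends 16
version at 16 (size 16, align 4) → ends 32
window at 32 (size 2, align 2) → ends 34
pad 2 to align 4 for length
length at 36 (size 4, align 4) → ends 40
payload_len at 40 (size 4, align 4) → ends 44
tail pad 4 to reach multiple of 8
total 48 bytes, alignment 8
— Packet2 —
window at 0 (size 2, align 2) → ends 2
dst at 2 (size 2, align 2) → ends 4
version at 4 (size 16, align 4) → ends 20
payload_len at 20 (size 4, align 4) → ends 24
ttl at 24 (size 8, align 8) → ends 32
length at 32 (size 4, align 4) → ends 36
tail pad 4 to reach multiple of 8
total 40 bytes, alignment 8
48 − 40 = 8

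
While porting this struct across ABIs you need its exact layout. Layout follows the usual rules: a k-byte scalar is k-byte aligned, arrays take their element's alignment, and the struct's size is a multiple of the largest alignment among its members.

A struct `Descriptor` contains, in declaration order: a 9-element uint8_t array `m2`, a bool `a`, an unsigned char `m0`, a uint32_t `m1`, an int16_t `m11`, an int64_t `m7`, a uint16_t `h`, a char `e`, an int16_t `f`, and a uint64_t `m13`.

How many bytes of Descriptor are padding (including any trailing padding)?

10

@0: m2 [9B, align 1] → 9
@9: a [1B, align 1] → 10
@10: m0 [1B, align 1] → 11
+1 pad (align 4)
@12: m1 [4B, align 4] → 16
@16: m11 [2B, align 2] → 18
+6 pad (align 8)
@24: m7 [8B, align 8] → 32
@32: h [2B, align 2] → 34
@34: e [1B, align 1] → 35
+1 pad (align 2)
@36: f [2B, align 2] → 38
+2 pad (align 8)
@40: m13 [8B, align 8] → 48
size 48, align 8
data bytes 38, size 48 → padding 10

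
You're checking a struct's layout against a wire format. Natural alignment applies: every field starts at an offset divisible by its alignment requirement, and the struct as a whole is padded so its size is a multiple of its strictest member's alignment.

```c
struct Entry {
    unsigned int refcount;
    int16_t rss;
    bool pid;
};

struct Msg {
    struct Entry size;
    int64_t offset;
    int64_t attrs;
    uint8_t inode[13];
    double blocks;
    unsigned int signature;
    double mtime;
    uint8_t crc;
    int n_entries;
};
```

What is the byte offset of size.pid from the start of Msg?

Entry: refcount at 0 (size 4, align 4) → ends 4; rss at 4 (size 2, align 2) → ends 6; pid at 6 (size 1, align 1) → ends 7; tail pad 1 to reach multiple of 4; total 8 bytes, alignment 4
size at 0 (size 8, align 4) → ends 8
within Entry: pid at 6
0 + 6 = 6

6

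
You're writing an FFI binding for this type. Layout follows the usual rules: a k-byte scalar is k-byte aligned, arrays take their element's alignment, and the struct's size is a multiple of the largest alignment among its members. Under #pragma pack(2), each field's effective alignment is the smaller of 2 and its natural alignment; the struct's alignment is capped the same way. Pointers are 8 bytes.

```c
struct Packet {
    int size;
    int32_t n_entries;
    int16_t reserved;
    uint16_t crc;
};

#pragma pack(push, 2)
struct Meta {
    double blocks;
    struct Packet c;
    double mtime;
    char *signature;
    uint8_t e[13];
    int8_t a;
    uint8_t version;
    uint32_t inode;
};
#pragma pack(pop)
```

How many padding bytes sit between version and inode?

Packet: size at 0 (size 4, align 4) → ends 4; n_entries at 4 (size 4, align 4) → ends 8; reserved at 8 (size 2, align 2) → ends 10; crc at 10 (size 2, align 2) → ends 12; total 12 bytes, alignment 4
blocks at 0 (size 8, align 2) → ends 8
c at 8 (size 12, align 2) → ends 20
mtime at 20 (size 8, align 2) → ends 28
signature at 28 (size 8, align 2) → ends 36
e at 36 (size 13, align 1) → ends 49
a at 49 (size 1, align 1) → ends 50
version at 50 (size 1, align 1) → ends 51
pad 1 to align 2 for inode
inode at 52 (size 4, align 2) → ends 56

1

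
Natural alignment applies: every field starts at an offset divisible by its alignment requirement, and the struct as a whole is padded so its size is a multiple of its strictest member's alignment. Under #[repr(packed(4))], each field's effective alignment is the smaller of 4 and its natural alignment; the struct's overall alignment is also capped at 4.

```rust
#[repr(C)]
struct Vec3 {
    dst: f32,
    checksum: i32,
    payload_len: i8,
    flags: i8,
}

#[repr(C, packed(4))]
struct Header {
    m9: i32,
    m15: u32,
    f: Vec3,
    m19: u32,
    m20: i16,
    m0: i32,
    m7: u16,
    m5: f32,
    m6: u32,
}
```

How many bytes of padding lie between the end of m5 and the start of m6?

Vec3: @0: dst [4B, align 4] → 4; @4: checksum [4B, align 4] → 8; @8: payload_len [1B, align 1] → 9; @9: flags [1B, align 1] → 10; +2 tail pad (align 4); size 12, align 4
@0: m9 [4B, align 4] → 4
@4: m15 [4B, align 4] → 8
@8: f [12B, align 4] → 20
@20: m19 [4B, align 4] → 24
@24: m20 [2B, align 2] → 26
+2 pad (align 4)
@28: m0 [4B, align 4] → 32
@32: m7 [2B, align 2] → 34
+2 pad (align 4)
@36: m5 [4B, align 4] → 40
@40: m6 [4B, align 4] → 44

0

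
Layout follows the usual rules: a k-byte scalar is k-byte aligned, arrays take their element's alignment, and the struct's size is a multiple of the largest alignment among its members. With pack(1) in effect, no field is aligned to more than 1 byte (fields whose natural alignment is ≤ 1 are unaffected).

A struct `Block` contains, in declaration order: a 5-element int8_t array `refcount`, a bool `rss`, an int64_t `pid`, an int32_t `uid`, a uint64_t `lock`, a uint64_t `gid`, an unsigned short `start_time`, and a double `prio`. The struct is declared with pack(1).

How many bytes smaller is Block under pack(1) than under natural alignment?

natural layout:
  @0: refcount [5B, align 1] → 5
  @5: rss [1B, align 1] → 6
  +2 pad (align 8)
  @8: pid [8B, align 8] → 16
  @16: uid [4B, align 4] → 20
  +4 pad (align 8)
  @24: lock [8B, align 8] → 32
  @32: gid [8B, align 8] → 40
  @40: start_time [2B, align 2] → 42
  +6 pad (align 8)
  @48: prio [8B, align 8] → 56
  size 56, align 8
packed(1) layout:
  @0: refcount [5B, align 1] → 5
  @5: rss [1B, align 1] → 6
  @6: pid [8B, align 1] → 14
  @14: uid [4B, align 1] → 18
  @18: lock [8B, align 1] → 26
  @26: gid [8B, align 1] → 34
  @34: start_time [2B, align 1] → 36
  @36: prio [8B, align 1] → 44
  size 44, align 1
56 − 44 = 12

12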